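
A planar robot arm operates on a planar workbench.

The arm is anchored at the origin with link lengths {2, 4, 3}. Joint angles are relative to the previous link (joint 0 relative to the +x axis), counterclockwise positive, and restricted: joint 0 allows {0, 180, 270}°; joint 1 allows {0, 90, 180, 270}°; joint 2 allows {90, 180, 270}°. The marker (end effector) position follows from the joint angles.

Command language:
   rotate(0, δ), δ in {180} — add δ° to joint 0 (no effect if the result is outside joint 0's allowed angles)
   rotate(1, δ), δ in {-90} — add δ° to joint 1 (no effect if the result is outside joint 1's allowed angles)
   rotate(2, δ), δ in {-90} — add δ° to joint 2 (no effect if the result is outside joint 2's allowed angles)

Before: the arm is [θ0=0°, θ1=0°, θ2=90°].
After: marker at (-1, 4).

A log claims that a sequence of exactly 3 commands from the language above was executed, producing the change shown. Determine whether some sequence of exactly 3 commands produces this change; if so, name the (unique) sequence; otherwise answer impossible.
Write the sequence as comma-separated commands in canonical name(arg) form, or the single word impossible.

rotate(1, -90), rotate(1, -90), rotate(1, -90)

start: [θ0=0°, θ1=0°, θ2=90°]
[1] after rotate(1, -90): [θ0=0°, θ1=270°, θ2=90°]
[2] after rotate(1, -90): [θ0=0°, θ1=180°, θ2=90°]
[3] after rotate(1, -90): [θ0=0°, θ1=90°, θ2=90°]
all 27 alternatives checked — unique.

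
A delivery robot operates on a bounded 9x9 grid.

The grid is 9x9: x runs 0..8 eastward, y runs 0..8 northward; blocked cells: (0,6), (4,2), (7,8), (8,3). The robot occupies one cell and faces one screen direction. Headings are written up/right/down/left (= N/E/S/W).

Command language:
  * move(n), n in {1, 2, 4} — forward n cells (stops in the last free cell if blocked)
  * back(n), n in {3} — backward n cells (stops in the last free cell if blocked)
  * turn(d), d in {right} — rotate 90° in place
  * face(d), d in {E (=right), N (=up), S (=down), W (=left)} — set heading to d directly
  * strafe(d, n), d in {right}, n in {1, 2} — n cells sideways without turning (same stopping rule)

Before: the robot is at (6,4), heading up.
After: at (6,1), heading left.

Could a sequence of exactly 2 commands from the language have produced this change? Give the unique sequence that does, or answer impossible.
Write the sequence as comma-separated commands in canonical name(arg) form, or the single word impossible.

key: cell and facing (now W) both changed — the 2 commands mix motion and turning
start: at (6,4), heading up
step 1 (back(3)): at (6,1), heading up
step 2 (face(W)): at (6,1), heading left
uniquely the one of 121 2-step routes that fits.

back(3), face(W)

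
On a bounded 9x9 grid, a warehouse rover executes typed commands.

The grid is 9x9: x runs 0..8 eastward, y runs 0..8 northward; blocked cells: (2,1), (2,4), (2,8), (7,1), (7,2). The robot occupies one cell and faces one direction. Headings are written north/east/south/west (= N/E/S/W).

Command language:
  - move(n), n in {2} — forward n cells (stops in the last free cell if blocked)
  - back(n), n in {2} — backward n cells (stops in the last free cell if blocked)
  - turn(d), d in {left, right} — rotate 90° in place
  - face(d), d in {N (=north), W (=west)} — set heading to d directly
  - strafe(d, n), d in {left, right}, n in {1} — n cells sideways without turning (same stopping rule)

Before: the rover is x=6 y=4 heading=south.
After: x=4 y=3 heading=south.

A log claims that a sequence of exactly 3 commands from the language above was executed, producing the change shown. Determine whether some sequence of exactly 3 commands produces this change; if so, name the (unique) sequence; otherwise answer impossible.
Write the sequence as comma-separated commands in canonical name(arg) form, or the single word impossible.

checked all 3-command options: none fits.

impossible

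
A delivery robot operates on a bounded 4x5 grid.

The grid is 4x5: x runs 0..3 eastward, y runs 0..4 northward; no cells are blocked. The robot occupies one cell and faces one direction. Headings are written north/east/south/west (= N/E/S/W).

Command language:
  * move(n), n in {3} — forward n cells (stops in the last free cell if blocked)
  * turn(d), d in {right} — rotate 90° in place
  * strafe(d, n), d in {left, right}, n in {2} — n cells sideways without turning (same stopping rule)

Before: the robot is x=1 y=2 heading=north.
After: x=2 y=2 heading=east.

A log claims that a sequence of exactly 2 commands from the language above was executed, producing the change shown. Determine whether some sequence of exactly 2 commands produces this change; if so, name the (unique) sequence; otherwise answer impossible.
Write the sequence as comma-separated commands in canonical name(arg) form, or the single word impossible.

impossible

checked all 2-command options: none fits.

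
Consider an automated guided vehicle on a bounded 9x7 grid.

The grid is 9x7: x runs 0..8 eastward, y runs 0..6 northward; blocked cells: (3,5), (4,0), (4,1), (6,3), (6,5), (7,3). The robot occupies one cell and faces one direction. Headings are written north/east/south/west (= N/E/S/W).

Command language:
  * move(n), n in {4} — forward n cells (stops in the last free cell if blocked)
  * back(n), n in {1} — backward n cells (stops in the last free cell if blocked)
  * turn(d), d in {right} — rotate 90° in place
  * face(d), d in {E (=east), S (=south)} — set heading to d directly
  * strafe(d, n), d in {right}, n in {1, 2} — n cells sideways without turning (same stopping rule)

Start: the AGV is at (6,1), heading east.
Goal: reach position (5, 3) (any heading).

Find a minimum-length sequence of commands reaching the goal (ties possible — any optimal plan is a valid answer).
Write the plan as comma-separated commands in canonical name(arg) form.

initial: at (6,1), heading east
t=1 back(1) ⇒ at (5,1), heading east
t=2 turn(right) ⇒ at (5,1), heading south
t=3 back(1) ⇒ at (5,2), heading south
t=4 back(1) ⇒ at (5,3), heading south
nothing shorter than 4 reaches the goal.

back(1), turn(right), back(1), back(1)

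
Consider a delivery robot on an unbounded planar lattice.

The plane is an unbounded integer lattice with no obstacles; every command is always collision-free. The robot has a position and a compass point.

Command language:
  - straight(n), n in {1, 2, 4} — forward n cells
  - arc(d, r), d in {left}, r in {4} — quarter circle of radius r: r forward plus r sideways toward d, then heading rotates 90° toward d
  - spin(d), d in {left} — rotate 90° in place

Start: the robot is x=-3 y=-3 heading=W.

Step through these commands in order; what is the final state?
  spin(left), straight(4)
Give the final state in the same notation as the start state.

x=-3 y=-7 heading=S

initial: x=-3 y=-3 heading=W
step 1 (spin(left)): x=-3 y=-3 heading=S
step 2 (straight(4)): x=-3 y=-7 heading=S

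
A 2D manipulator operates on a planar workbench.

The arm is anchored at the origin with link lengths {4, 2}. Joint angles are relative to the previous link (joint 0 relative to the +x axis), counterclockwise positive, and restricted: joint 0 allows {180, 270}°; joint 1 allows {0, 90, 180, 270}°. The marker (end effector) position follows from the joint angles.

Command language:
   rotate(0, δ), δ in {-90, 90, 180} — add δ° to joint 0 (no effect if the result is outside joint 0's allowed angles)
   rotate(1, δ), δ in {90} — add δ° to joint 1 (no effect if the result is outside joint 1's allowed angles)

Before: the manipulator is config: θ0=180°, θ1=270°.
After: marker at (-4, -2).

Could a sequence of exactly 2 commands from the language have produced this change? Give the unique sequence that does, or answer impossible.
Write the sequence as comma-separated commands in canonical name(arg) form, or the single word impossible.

initial: config: θ0=180°, θ1=270°
step 1 (rotate(1, 90)): config: θ0=180°, θ1=0°
step 2 (rotate(1, 90)): config: θ0=180°, θ1=90°
all 16 alternatives checked — unique.

rotate(1, 90), rotate(1, 90)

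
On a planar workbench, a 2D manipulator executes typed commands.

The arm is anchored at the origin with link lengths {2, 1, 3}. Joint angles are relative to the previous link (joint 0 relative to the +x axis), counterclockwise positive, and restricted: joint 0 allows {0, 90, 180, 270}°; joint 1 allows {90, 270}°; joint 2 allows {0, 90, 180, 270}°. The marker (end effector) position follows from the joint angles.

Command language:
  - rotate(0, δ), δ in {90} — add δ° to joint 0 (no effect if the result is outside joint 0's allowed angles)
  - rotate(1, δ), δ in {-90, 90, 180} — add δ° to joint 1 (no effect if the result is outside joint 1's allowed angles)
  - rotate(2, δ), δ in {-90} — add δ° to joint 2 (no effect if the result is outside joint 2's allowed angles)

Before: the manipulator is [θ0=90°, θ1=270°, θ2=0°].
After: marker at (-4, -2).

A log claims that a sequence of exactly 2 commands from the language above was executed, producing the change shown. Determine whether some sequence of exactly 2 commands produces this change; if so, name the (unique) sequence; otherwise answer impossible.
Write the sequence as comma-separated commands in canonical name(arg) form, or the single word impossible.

start: [θ0=90°, θ1=270°, θ2=0°]
[1] after rotate(0, 90): [θ0=180°, θ1=270°, θ2=0°]
[2] after rotate(0, 90): [θ0=270°, θ1=270°, θ2=0°]
all 25 alternatives checked — unique.

rotate(0, 90), rotate(0, 90)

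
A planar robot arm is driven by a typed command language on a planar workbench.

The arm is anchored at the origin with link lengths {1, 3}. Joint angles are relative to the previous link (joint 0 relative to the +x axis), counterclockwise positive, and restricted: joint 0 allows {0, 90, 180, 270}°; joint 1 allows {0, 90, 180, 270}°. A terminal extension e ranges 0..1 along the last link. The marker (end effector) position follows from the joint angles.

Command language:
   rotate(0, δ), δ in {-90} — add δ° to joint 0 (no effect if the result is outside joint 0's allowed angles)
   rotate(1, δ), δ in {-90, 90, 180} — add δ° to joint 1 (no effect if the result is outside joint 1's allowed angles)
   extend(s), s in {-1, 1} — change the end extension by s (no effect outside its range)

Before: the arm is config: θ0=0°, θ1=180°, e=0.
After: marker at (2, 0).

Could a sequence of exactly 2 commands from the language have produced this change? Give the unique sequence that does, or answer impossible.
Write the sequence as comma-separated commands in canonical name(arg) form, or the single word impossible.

rotate(0, -90), rotate(0, -90)

start: config: θ0=0°, θ1=180°, e=0
1. rotate(0, -90) → config: θ0=270°, θ1=180°, e=0
2. rotate(0, -90) → config: θ0=180°, θ1=180°, e=0
no other 2-command option fits: unique.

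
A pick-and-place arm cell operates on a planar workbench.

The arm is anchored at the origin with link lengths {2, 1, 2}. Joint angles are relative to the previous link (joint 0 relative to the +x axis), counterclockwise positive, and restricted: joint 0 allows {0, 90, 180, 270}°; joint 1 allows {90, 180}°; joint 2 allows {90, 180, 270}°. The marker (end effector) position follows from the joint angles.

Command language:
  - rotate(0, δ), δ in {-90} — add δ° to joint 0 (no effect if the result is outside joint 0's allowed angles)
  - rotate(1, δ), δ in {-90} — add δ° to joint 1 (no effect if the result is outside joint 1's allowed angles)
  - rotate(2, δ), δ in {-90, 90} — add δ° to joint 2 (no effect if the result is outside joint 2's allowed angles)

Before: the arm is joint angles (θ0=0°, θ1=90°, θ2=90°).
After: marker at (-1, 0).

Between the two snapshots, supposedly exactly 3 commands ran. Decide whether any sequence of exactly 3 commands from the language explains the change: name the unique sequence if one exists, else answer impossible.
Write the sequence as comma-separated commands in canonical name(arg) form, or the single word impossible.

begin: joint angles (θ0=0°, θ1=90°, θ2=90°)
1. rotate(0, -90) → joint angles (θ0=270°, θ1=90°, θ2=90°)
2. rotate(0, -90) → joint angles (θ0=180°, θ1=90°, θ2=90°)
3. rotate(0, -90) → joint angles (θ0=90°, θ1=90°, θ2=90°)
no rival 3-sequence matches.

rotate(0, -90), rotate(0, -90), rotate(0, -90)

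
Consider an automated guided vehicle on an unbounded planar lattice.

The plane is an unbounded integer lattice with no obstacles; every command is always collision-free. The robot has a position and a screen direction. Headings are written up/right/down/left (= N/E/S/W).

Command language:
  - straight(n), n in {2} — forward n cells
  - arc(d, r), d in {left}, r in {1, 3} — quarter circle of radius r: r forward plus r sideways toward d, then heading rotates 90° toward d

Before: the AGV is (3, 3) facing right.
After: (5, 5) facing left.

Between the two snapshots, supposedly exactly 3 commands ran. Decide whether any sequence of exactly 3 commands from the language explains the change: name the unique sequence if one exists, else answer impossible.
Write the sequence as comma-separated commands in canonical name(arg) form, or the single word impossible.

key: cell and facing (now W) both changed — the 3 commands mix motion and turning
initial: (3, 3) facing right
t=1 straight(2) ⇒ (5, 3) facing right
t=2 arc(left, 1) ⇒ (6, 4) facing up
t=3 arc(left, 1) ⇒ (5, 5) facing left
all 27 alternatives checked — unique.

straight(2), arc(left, 1), arc(left, 1)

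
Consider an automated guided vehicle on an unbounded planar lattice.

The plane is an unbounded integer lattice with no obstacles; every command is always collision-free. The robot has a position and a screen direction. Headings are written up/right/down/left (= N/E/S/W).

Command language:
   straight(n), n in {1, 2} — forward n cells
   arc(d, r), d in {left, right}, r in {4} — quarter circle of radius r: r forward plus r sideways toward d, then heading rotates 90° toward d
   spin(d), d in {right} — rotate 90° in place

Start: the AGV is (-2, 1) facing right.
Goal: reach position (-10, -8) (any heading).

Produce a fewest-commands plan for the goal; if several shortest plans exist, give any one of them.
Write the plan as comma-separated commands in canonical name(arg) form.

from: (-2, 1) facing right
1. spin(right) → (-2, 1) facing down
2. arc(right, 4) → (-6, -3) facing left
3. arc(left, 4) → (-10, -7) facing down
4. straight(1) → (-10, -8) facing down
no 3-step plan works, so 4 is optimal.

spin(right), arc(right, 4), arc(left, 4), straight(1)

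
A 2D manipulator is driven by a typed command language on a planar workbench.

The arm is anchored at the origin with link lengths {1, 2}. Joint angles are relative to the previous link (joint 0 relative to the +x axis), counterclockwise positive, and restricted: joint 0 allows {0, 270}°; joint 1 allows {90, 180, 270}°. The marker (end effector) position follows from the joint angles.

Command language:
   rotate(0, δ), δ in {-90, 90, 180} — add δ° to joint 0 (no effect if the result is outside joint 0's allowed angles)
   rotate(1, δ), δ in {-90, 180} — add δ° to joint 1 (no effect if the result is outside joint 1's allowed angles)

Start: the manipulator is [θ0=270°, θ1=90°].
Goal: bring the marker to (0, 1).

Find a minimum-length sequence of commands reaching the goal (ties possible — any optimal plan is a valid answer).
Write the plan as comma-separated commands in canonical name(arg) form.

initial: [θ0=270°, θ1=90°]
1. rotate(1, 180) → [θ0=270°, θ1=270°]
2. rotate(1, -90) → [θ0=270°, θ1=180°]
minimal: 2 command(s), checked below 2.

rotate(1, 180), rotate(1, -90)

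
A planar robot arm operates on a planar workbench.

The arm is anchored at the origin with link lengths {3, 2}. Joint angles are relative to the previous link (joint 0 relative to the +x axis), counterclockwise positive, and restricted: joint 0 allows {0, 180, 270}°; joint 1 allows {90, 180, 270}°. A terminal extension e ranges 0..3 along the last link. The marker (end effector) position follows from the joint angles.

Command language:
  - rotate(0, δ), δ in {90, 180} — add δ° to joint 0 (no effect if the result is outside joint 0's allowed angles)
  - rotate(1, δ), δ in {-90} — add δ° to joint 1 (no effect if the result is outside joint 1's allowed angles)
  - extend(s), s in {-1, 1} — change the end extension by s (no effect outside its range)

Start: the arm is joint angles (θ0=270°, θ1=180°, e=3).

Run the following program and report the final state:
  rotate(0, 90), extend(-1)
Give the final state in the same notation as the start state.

joint angles (θ0=0°, θ1=180°, e=2)

t0: joint angles (θ0=270°, θ1=180°, e=3)
step 1 (rotate(0, 90)): joint angles (θ0=0°, θ1=180°, e=3)
step 2 (extend(-1)): joint angles (θ0=0°, θ1=180°, e=2)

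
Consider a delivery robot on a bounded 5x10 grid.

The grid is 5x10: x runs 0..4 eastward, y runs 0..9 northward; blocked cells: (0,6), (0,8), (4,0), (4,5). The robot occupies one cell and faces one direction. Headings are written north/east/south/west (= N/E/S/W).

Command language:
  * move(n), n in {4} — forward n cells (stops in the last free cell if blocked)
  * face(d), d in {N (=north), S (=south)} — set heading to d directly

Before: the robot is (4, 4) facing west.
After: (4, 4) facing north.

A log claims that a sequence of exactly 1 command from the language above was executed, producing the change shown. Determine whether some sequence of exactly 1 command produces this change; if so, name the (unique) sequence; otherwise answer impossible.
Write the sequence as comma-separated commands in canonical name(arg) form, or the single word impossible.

key: parked at (4,4) the whole time — nothing moves the robot
start: (4, 4) facing west
[1] after face(N): (4, 4) facing north
no rival 1-sequence matches.

face(N)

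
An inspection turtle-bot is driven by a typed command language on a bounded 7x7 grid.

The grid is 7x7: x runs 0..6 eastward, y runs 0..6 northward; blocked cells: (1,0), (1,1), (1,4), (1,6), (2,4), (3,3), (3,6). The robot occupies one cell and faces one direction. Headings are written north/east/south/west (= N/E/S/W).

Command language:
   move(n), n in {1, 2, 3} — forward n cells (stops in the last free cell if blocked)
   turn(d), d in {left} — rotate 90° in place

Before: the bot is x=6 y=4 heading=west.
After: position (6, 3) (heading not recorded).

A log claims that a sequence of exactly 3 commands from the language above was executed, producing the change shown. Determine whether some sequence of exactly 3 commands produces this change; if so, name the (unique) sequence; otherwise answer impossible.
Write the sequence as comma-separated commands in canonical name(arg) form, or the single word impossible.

start: x=6 y=4 heading=west
t=1 turn(left) ⇒ x=6 y=4 heading=south
t=2 move(1) ⇒ x=6 y=3 heading=south
t=3 turn(left) ⇒ x=6 y=3 heading=east
no other 3-command option fits: unique.

turn(left), move(1), turn(left)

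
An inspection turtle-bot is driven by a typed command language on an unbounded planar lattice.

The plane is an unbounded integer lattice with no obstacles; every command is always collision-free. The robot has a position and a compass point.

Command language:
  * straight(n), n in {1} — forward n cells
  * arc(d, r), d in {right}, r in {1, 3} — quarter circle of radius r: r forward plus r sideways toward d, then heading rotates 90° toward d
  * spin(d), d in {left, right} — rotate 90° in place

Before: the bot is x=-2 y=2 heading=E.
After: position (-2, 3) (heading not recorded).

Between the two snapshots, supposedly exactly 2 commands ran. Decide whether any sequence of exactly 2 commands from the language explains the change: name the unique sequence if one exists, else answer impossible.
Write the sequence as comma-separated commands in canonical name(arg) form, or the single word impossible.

spin(left), straight(1)

key: running straight(1) before spin(left) would end elsewhere — order is forced
initial: x=-2 y=2 heading=E
step 1 (spin(left)): x=-2 y=2 heading=N
step 2 (straight(1)): x=-2 y=3 heading=N
all 25 alternatives checked — unique.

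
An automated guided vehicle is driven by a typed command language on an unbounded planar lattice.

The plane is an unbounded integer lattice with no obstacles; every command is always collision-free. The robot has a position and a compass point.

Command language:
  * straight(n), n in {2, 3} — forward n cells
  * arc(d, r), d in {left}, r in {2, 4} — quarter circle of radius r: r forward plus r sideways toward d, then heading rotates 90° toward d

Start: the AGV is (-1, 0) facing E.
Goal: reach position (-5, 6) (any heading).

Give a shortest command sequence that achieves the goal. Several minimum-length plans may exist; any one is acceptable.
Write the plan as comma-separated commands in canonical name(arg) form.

arc(left, 2), arc(left, 4), straight(2)

initial: (-1, 0) facing E
t=1 arc(left, 2) ⇒ (1, 2) facing N
t=2 arc(left, 4) ⇒ (-3, 6) facing W
t=3 straight(2) ⇒ (-5, 6) facing W
nothing shorter than 3 reaches the goal.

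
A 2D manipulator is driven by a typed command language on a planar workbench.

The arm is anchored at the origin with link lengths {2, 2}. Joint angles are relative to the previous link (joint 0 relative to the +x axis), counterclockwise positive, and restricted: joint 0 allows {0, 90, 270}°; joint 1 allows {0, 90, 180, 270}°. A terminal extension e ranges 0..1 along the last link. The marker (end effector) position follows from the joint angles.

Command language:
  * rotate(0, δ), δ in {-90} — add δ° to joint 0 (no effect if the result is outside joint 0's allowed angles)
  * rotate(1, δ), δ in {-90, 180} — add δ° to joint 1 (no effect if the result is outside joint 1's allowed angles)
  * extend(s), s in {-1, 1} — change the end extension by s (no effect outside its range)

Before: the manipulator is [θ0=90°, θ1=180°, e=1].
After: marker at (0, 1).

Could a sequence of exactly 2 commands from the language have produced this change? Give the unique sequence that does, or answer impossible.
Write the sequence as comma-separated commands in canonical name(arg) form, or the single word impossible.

rotate(0, -90), rotate(0, -90)

begin: [θ0=90°, θ1=180°, e=1]
[1] after rotate(0, -90): [θ0=0°, θ1=180°, e=1]
[2] after rotate(0, -90): [θ0=270°, θ1=180°, e=1]
no rival 2-sequence matches.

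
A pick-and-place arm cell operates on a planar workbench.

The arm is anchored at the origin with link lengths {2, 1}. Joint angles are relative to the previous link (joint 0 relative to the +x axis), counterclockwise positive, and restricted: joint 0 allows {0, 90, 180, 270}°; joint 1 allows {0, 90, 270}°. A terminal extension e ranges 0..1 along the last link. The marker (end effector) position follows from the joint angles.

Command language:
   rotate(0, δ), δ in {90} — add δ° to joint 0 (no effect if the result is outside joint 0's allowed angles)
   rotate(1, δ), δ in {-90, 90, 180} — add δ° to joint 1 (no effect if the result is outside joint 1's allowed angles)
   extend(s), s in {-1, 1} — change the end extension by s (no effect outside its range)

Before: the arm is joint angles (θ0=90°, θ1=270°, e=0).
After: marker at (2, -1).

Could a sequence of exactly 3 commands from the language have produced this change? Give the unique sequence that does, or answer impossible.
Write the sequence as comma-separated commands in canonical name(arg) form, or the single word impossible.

initial: joint angles (θ0=90°, θ1=270°, e=0)
t=1 rotate(0, 90) ⇒ joint angles (θ0=180°, θ1=270°, e=0)
t=2 rotate(0, 90) ⇒ joint angles (θ0=270°, θ1=270°, e=0)
t=3 rotate(0, 90) ⇒ joint angles (θ0=0°, θ1=270°, e=0)
no other 3-command option fits: unique.

rotate(0, 90), rotate(0, 90), rotate(0, 90)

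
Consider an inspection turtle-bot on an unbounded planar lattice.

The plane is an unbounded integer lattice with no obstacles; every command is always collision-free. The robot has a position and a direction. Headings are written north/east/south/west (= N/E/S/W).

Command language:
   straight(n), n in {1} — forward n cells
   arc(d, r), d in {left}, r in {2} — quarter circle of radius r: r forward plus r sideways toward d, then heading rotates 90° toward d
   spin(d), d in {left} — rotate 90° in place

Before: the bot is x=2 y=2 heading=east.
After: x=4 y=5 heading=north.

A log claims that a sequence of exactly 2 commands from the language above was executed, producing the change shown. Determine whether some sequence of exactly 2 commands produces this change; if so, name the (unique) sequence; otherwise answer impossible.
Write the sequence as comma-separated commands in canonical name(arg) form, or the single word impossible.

key: position moved to (4,5) AND the heading swung to N — translation plus rotation needed
begin: x=2 y=2 heading=east
t=1 arc(left, 2) ⇒ x=4 y=4 heading=north
t=2 straight(1) ⇒ x=4 y=5 heading=north
no rival 2-sequence matches.

arc(left, 2), straight(1)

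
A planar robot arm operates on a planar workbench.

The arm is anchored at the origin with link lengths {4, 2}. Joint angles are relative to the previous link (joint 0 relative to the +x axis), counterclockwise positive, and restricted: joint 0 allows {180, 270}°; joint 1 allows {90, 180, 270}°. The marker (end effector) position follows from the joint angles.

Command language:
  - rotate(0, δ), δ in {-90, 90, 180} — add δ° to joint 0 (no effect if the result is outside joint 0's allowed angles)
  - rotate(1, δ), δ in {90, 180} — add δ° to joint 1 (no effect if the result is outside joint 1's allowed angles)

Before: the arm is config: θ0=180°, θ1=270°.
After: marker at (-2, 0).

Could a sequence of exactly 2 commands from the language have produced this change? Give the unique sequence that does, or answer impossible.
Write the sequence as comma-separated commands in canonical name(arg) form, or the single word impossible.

rotate(1, 180), rotate(1, 90)

key: order matters: swapping rotate(1, 180) and rotate(1, 90) lands elsewhere
begin: config: θ0=180°, θ1=270°
t=1 rotate(1, 180) ⇒ config: θ0=180°, θ1=90°
t=2 rotate(1, 90) ⇒ config: θ0=180°, θ1=180°
all 25 alternatives checked — unique.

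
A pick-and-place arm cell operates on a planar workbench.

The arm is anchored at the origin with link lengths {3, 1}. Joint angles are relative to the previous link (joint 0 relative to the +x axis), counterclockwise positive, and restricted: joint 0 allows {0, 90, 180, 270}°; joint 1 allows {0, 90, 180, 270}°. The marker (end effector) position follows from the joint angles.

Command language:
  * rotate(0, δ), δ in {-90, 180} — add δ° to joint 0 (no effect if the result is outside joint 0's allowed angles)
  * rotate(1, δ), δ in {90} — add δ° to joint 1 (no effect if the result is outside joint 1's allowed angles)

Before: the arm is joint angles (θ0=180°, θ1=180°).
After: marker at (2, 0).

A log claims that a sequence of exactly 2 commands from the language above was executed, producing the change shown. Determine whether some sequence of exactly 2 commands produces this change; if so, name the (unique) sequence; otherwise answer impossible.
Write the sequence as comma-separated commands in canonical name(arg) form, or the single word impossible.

rotate(0, -90), rotate(0, -90)

initial: joint angles (θ0=180°, θ1=180°)
t=1 rotate(0, -90) ⇒ joint angles (θ0=90°, θ1=180°)
t=2 rotate(0, -90) ⇒ joint angles (θ0=0°, θ1=180°)
all 9 alternatives checked — unique.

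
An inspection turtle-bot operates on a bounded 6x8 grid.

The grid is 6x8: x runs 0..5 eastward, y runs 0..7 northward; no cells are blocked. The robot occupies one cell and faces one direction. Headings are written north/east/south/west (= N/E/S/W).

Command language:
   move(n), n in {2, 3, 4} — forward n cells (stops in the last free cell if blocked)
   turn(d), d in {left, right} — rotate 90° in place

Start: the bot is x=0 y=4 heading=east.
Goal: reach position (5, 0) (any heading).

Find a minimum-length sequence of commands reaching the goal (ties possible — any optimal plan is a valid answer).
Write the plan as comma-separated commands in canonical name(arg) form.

move(4), move(4), turn(right), move(4)

start: x=0 y=4 heading=east
1. move(4) → x=4 y=4 heading=east
2. move(4) → x=5 y=4 heading=east
3. turn(right) → x=5 y=4 heading=south
4. move(4) → x=5 y=0 heading=south
shorter routes all fall short; 4 is best.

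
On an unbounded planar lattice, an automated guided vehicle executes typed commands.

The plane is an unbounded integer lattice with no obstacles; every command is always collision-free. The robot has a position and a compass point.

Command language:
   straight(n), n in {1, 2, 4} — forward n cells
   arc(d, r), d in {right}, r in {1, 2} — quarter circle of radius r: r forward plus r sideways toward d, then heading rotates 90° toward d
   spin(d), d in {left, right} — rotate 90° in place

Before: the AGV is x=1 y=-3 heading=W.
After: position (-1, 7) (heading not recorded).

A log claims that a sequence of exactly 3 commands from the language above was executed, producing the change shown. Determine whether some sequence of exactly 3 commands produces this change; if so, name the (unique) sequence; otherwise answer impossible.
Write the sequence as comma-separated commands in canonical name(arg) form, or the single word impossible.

arc(right, 2), straight(4), straight(4)

key: running straight(4) before arc(right, 2) would end elsewhere — order is forced
begin: x=1 y=-3 heading=W
1. arc(right, 2) → x=-1 y=-1 heading=N
2. straight(4) → x=-1 y=3 heading=N
3. straight(4) → x=-1 y=7 heading=N
all 343 alternatives checked — unique.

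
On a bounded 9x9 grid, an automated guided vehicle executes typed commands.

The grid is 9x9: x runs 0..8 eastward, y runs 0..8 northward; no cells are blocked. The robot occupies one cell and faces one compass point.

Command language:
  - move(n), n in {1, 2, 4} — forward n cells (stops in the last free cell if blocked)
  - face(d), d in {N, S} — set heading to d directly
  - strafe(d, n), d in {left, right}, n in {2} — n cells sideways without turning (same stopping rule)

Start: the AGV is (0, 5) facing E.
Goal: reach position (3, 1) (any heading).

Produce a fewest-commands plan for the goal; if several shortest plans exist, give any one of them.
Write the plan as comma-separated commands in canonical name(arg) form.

from: (0, 5) facing E
1. strafe(right, 2) → (0, 3) facing E
2. strafe(right, 2) → (0, 1) facing E
3. move(1) → (1, 1) facing E
4. move(2) → (3, 1) facing E
shorter routes all fall short; 4 is best.

strafe(right, 2), strafe(right, 2), move(1), move(2)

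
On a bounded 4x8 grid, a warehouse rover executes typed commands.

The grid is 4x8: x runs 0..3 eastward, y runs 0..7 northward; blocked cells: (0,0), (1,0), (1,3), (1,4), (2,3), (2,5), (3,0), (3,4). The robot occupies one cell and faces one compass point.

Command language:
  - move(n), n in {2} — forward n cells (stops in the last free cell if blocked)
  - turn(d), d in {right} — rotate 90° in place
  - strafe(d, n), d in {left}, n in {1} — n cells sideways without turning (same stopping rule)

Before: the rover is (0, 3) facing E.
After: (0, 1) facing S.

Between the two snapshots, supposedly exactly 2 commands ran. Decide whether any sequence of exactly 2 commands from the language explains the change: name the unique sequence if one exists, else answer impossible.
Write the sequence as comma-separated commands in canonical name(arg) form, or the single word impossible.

key: position moved to (0,1) AND the heading swung to S — translation plus rotation needed
begin: (0, 3) facing E
[1] after turn(right): (0, 3) facing S
[2] after move(2): (0, 1) facing S
all 9 alternatives checked — unique.

turn(right), move(2)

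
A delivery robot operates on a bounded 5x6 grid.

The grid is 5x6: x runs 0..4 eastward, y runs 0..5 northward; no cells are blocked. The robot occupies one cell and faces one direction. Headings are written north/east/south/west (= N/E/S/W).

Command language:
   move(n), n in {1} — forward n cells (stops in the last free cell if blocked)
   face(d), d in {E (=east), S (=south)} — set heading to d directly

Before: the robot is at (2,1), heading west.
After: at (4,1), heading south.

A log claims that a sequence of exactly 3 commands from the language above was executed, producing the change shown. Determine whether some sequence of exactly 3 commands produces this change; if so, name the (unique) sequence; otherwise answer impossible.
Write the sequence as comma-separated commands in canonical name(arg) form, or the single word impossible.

no 3-step route produces this change.

impossible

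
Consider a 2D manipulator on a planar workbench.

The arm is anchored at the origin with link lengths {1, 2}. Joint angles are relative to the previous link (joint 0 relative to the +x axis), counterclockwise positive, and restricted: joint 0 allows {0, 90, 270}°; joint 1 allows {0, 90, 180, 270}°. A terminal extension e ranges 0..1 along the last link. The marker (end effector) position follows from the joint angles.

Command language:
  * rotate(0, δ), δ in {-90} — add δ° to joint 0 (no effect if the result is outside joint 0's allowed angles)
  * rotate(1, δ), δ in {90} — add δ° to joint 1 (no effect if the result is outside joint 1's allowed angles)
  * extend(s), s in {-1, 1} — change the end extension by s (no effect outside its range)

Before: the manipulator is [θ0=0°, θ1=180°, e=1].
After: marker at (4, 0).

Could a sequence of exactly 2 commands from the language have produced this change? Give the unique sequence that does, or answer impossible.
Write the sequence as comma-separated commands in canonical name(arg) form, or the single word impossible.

rotate(1, 90), rotate(1, 90)

begin: [θ0=0°, θ1=180°, e=1]
t=1 rotate(1, 90) ⇒ [θ0=0°, θ1=270°, e=1]
t=2 rotate(1, 90) ⇒ [θ0=0°, θ1=0°, e=1]
uniquely the one of 16 2-step routes that fits.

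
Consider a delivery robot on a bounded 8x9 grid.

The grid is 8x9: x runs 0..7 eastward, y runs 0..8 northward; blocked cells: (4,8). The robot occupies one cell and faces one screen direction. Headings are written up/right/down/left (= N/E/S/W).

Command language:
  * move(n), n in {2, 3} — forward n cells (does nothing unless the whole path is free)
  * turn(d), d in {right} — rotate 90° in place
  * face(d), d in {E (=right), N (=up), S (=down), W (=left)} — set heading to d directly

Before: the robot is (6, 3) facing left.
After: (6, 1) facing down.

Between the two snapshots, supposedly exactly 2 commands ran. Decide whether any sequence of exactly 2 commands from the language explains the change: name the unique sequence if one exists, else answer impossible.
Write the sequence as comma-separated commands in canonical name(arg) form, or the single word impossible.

face(S), move(2)

key: order matters: swapping face(S) and move(2) lands elsewhere
from: (6, 3) facing left
[1] after face(S): (6, 3) facing down
[2] after move(2): (6, 1) facing down
no other 2-command option fits: unique.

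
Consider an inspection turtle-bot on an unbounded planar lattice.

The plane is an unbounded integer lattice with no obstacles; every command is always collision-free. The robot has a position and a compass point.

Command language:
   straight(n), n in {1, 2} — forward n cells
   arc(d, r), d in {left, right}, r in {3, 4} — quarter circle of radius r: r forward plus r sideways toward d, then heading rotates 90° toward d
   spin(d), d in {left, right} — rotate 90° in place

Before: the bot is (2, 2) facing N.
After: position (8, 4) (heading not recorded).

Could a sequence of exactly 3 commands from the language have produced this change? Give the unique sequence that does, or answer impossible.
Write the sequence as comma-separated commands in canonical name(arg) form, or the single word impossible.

straight(2), arc(right, 3), arc(right, 3)

key: order matters: swapping straight(2) and arc(right, 3) lands elsewhere
from: (2, 2) facing N
t=1 straight(2) ⇒ (2, 4) facing N
t=2 arc(right, 3) ⇒ (5, 7) facing E
t=3 arc(right, 3) ⇒ (8, 4) facing S
uniquely the one of 512 3-step routes that fits.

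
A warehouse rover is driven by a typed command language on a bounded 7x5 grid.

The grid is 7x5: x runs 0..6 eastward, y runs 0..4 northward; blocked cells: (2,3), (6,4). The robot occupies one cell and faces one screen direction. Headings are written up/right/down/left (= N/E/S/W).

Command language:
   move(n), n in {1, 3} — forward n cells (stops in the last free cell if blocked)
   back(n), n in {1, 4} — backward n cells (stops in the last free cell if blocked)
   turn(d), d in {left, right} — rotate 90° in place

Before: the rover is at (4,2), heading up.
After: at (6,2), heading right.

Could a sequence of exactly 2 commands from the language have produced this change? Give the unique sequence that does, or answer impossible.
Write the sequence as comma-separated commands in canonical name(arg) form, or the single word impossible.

key: cell and facing (now E) both changed — the 2 commands mix motion and turning
t0: at (4,2), heading up
t=1 turn(right) ⇒ at (4,2), heading right
t=2 move(3) ⇒ at (6,2), heading right
uniquely the one of 36 2-step routes that fits.

turn(right), move(3)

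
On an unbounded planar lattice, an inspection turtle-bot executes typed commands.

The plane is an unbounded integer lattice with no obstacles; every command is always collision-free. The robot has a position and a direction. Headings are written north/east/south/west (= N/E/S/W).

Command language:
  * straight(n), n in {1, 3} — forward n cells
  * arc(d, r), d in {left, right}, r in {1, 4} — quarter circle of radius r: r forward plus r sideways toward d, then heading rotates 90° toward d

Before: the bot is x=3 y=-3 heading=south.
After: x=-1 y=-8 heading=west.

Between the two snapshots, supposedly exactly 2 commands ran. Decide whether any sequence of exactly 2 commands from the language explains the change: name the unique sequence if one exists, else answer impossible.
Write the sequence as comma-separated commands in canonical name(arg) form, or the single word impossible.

key: order matters: swapping straight(1) and arc(right, 4) lands elsewhere
t0: x=3 y=-3 heading=south
1. straight(1) → x=3 y=-4 heading=south
2. arc(right, 4) → x=-1 y=-8 heading=west
all 36 alternatives checked — unique.

straight(1), arc(right, 4)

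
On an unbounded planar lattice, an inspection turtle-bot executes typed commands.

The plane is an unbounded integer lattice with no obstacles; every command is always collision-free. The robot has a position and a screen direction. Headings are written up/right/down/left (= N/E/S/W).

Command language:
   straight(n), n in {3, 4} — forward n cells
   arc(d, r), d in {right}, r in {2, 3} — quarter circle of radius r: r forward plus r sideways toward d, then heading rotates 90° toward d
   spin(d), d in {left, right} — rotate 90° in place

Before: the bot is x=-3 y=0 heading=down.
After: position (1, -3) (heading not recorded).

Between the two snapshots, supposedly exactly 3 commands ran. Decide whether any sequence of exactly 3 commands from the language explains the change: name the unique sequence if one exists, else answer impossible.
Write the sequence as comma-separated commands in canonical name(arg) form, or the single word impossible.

straight(3), spin(left), straight(4)

key: running straight(4) before straight(3) would end elsewhere — order is forced
begin: x=-3 y=0 heading=down
step 1 (straight(3)): x=-3 y=-3 heading=down
step 2 (spin(left)): x=-3 y=-3 heading=right
step 3 (straight(4)): x=1 y=-3 heading=right
no other 3-command option fits: unique.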